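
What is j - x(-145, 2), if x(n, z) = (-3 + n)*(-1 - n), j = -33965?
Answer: -12653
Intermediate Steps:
x(n, z) = (-1 - n)*(-3 + n)
j - x(-145, 2) = -33965 - (3 - 1*(-145)**2 + 2*(-145)) = -33965 - (3 - 1*21025 - 290) = -33965 - (3 - 21025 - 290) = -33965 - 1*(-21312) = -33965 + 21312 = -12653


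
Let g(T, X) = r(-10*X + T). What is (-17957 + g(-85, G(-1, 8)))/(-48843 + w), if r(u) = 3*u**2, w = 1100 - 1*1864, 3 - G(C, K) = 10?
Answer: 17282/49607 ≈ 0.34838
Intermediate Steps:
G(C, K) = -7 (G(C, K) = 3 - 1*10 = 3 - 10 = -7)
w = -764 (w = 1100 - 1864 = -764)
g(T, X) = 3*(T - 10*X)**2 (g(T, X) = 3*(-10*X + T)**2 = 3*(T - 10*X)**2)
(-17957 + g(-85, G(-1, 8)))/(-48843 + w) = (-17957 + 3*(-85 - 10*(-7))**2)/(-48843 - 764) = (-17957 + 3*(-85 + 70)**2)/(-49607) = (-17957 + 3*(-15)**2)*(-1/49607) = (-17957 + 3*225)*(-1/49607) = (-17957 + 675)*(-1/49607) = -17282*(-1/49607) = 17282/49607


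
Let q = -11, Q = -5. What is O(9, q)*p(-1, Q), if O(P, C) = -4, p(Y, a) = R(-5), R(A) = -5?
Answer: 20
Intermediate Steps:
p(Y, a) = -5
O(9, q)*p(-1, Q) = -4*(-5) = 20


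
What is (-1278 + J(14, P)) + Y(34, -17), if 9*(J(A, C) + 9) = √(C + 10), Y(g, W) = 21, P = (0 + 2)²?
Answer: -1266 + √14/9 ≈ -1265.6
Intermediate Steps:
P = 4 (P = 2² = 4)
J(A, C) = -9 + √(10 + C)/9 (J(A, C) = -9 + √(C + 10)/9 = -9 + √(10 + C)/9)
(-1278 + J(14, P)) + Y(34, -17) = (-1278 + (-9 + √(10 + 4)/9)) + 21 = (-1278 + (-9 + √14/9)) + 21 = (-1287 + √14/9) + 21 = -1266 + √14/9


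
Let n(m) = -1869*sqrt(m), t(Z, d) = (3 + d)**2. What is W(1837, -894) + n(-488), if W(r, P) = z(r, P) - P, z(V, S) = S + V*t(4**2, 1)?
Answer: 29392 - 3738*I*sqrt(122) ≈ 29392.0 - 41288.0*I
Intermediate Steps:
z(V, S) = S + 16*V (z(V, S) = S + V*(3 + 1)**2 = S + V*4**2 = S + V*16 = S + 16*V)
W(r, P) = 16*r (W(r, P) = (P + 16*r) - P = 16*r)
W(1837, -894) + n(-488) = 16*1837 - 3738*I*sqrt(122) = 29392 - 3738*I*sqrt(122)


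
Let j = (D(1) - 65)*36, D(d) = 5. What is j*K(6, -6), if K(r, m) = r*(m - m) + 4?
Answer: -8640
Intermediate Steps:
K(r, m) = 4 (K(r, m) = r*0 + 4 = 0 + 4 = 4)
j = -2160 (j = (5 - 65)*36 = -60*36 = -2160)
j*K(6, -6) = -2160*4 = -8640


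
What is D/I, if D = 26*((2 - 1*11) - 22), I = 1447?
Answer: -806/1447 ≈ -0.55701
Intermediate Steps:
D = -806 (D = 26*((2 - 11) - 22) = 26*(-9 - 22) = 26*(-31) = -806)
D/I = -806/1447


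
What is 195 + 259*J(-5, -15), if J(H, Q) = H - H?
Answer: 195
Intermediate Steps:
J(H, Q) = 0
195 + 259*J(-5, -15) = 195 + 259*0 = 195 + 0 = 195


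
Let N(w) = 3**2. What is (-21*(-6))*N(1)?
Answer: 1134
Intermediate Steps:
N(w) = 9
(-21*(-6))*N(1) = -21*(-6)*9 = 126*9 = 1134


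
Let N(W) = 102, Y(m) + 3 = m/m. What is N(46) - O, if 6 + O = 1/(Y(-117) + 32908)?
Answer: 3553847/32906 ≈ 108.00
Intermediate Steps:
Y(m) = -2 (Y(m) = -3 + m/m = -3 + 1 = -2)
O = -197435/32906 (O = -6 + 1/(-2 + 32908) = -6 + 1/32906 = -197435/32906 ≈ -6.0000)
N(46) - O = 102 - 1*(-197435/32906) = 102 + 197435/32906 = 3553847/32906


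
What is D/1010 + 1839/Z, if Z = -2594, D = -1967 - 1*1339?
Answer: -5216577/1309970 ≈ -3.9822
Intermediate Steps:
D = -3306 (D = -1967 - 1339 = -3306)
D/1010 + 1839/Z = -3306/1010 + 1839/(-2594) = -3306*1/1010 + 1839*(-1/2594) = -1653/505 - 1839/2594 = -5216577/1309970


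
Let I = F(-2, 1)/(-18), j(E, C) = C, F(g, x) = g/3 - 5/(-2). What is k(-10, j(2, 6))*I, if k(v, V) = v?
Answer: 55/54 ≈ 1.0185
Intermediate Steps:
F(g, x) = 5/2 + g/3 (F(g, x) = g*(⅓) - 5*(-½) = g/3 + 5/2 = 5/2 + g/3)
I = -11/108 (I = (5/2 + (⅓)*(-2))/(-18) = (5/2 - ⅔)*(-1/18) = (11/6)*(-1/18) = -11/108 ≈ -0.10185)
k(-10, j(2, 6))*I = -10*(-11/108) = 55/54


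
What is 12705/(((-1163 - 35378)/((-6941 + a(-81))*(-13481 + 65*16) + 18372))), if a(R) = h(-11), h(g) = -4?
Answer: -1097980291485/36541 ≈ -3.0048e+7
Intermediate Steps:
a(R) = -4
12705/(((-1163 - 35378)/((-6941 + a(-81))*(-13481 + 65*16) + 18372))) = 12705/(((-1163 - 35378)/((-6941 - 4)*(-13481 + 65*16) + 18372))) = 12705/((-36541/(-6945*(-13481 + 1040) + 18372))) = 12705/((-36541/(-6945*(-12441) + 18372))) = 12705/((-36541/(86402745 + 18372))) = 12705/((-36541/86421117)) = 12705/((-36541*1/86421117)) = 12705/(-36541/86421117) = 12705*(-86421117/36541) = -1097980291485/36541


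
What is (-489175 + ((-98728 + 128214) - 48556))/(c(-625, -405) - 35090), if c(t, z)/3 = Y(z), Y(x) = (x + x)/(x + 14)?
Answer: 39744759/2743552 ≈ 14.487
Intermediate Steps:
Y(x) = 2*x/(14 + x) (Y(x) = (2*x)/(14 + x) = 2*x/(14 + x))
c(t, z) = 6*z/(14 + z) (c(t, z) = 3*(2*z/(14 + z)) = 6*z/(14 + z))
(-489175 + ((-98728 + 128214) - 48556))/(c(-625, -405) - 35090) = (-489175 + ((-98728 + 128214) - 48556))/(6*(-405)/(14 - 405) - 35090) = (-489175 + (29486 - 48556))/(6*(-405)/(-391) - 35090) = (-489175 - 19070)/(6*(-405)*(-1/391) - 35090) = -508245/(2430/391 - 35090) = -508245/(-13717760/391) = -508245*(-391/13717760) = 39744759/2743552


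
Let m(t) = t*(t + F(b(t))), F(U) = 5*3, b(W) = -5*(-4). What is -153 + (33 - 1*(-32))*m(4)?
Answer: 4787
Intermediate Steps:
b(W) = 20
F(U) = 15
m(t) = t*(15 + t) (m(t) = t*(t + 15) = t*(15 + t))
-153 + (33 - 1*(-32))*m(4) = -153 + (33 - 1*(-32))*(4*(15 + 4)) = -153 + (33 + 32)*(4*19) = -153 + 65*76 = -153 + 4940 = 4787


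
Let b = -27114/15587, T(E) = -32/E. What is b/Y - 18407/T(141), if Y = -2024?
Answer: 10234937292213/126192352 ≈ 81106.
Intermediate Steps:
b = -27114/15587 (b = -27114*1/15587 = -27114/15587 ≈ -1.7395)
b/Y - 18407/T(141) = -27114/15587/(-2024) - 18407/((-32/141)) = -27114/15587*(-1/2024) - 18407/((-32*1/141)) = 13557/15774044 - 18407/(-32/141) = 13557/15774044 - 18407*(-141/32) = 13557/15774044 + 2595387/32 = 10234937292213/126192352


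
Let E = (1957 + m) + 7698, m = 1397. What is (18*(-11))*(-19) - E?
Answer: -7290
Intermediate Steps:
E = 11052 (E = (1957 + 1397) + 7698 = 3354 + 7698 = 11052)
(18*(-11))*(-19) - E = (18*(-11))*(-19) - 1*11052 = -198*(-19) - 11052 = 3762 - 11052 = -7290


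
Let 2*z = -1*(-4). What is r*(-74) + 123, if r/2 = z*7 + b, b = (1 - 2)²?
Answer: -2097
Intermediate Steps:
b = 1 (b = (-1)² = 1)
z = 2 (z = (-1*(-4))/2 = (½)*4 = 2)
r = 30 (r = 2*(2*7 + 1) = 2*(14 + 1) = 2*15 = 30)
r*(-74) + 123 = 30*(-74) + 123 = -2220 + 123 = -2097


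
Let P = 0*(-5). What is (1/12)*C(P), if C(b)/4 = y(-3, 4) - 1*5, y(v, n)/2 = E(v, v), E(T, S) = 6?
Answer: 7/3 ≈ 2.3333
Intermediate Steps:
y(v, n) = 12 (y(v, n) = 2*6 = 12)
P = 0
C(b) = 28 (C(b) = 4*(12 - 1*5) = 4*(12 - 5) = 4*7 = 28)
(1/12)*C(P) = (1/12)*28 = 7/3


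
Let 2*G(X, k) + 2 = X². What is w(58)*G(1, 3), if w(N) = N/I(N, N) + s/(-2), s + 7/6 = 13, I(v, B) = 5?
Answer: -341/120 ≈ -2.8417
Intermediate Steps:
s = 71/6 (s = -7/6 + 13 = 71/6 ≈ 11.833)
G(X, k) = -1 + X²/2
w(N) = -71/12 + N/5 (w(N) = N/5 + (71/6)/(-2) = N*(⅕) + (71/6)*(-½) = N/5 - 71/12 = -71/12 + N/5)
w(58)*G(1, 3) = (-71/12 + (⅕)*58)*(-1 + (½)*1²) = (-71/12 + 58/5)*(-1 + (½)*1) = 341*(-1 + ½)/60 = (341/60)*(-½) = -341/120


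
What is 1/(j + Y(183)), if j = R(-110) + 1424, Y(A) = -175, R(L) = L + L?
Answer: 1/1029 ≈ 0.00097182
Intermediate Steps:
R(L) = 2*L
j = 1204 (j = 2*(-110) + 1424 = -220 + 1424 = 1204)
1/(j + Y(183)) = 1/(1204 - 175) = 1/1029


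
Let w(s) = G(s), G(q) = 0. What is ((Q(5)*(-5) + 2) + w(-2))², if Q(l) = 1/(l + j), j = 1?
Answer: 49/36 ≈ 1.3611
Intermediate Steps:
Q(l) = 1/(1 + l) (Q(l) = 1/(l + 1) = 1/(1 + l))
w(s) = 0
((Q(5)*(-5) + 2) + w(-2))² = ((-5/(1 + 5) + 2) + 0)² = ((-5/6 + 2) + 0)² = (((⅙)*(-5) + 2) + 0)² = ((-⅚ + 2) + 0)² = (7/6 + 0)² = (7/6)² = 49/36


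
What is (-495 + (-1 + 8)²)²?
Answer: 198916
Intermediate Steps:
(-495 + (-1 + 8)²)² = (-495 + 7²)² = (-495 + 49)² = (-446)² = 198916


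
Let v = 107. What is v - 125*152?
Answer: -18893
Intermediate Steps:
v - 125*152 = 107 - 125*152 = 107 - 19000 = -18893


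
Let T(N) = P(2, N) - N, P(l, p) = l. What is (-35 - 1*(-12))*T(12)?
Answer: 230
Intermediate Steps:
T(N) = 2 - N
(-35 - 1*(-12))*T(12) = (-35 - 1*(-12))*(2 - 1*12) = (-35 + 12)*(2 - 12) = -23*(-10) = 230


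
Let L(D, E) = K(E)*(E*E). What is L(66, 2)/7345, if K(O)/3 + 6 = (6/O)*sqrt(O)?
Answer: -72/7345 + 36*sqrt(2)/7345 ≈ -0.0028711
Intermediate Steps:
K(O) = -18 + 18/sqrt(O) (K(O) = -18 + 3*((6/O)*sqrt(O)) = -18 + 3*(6/sqrt(O)) = -18 + 18/sqrt(O))
L(D, E) = E**2*(-18 + 18/sqrt(E)) (L(D, E) = (-18 + 18/sqrt(E))*(E*E) = (-18 + 18/sqrt(E))*E**2 = E**2*(-18 + 18/sqrt(E)))
L(66, 2)/7345 = (-18*2**2 + 18*2**(3/2))/7345 = (-18*4 + 18*(2*sqrt(2)))*(1/7345) = (-72 + 36*sqrt(2))*(1/7345) = -72/7345 + 36*sqrt(2)/7345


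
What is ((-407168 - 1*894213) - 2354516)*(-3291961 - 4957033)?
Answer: 30157472417618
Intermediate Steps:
((-407168 - 1*894213) - 2354516)*(-3291961 - 4957033) = ((-407168 - 894213) - 2354516)*(-8248994) = (-1301381 - 2354516)*(-8248994) = -3655897*(-8248994) = 30157472417618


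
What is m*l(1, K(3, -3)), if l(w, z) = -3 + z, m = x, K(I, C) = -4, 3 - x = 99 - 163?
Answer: -469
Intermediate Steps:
x = 67 (x = 3 - (99 - 163) = 3 - 1*(-64) = 3 + 64 = 67)
m = 67
m*l(1, K(3, -3)) = 67*(-3 - 4) = 67*(-7) = -469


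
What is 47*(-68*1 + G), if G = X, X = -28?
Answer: -4512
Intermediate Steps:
G = -28
47*(-68*1 + G) = 47*(-68*1 - 28) = 47*(-68 - 28) = 47*(-96) = -4512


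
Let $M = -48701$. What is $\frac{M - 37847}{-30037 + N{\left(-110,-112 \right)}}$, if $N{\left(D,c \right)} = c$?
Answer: $\frac{12364}{4307} \approx 2.8707$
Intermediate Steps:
$\frac{M - 37847}{-30037 + N{\left(-110,-112 \right)}} = \frac{-48701 - 37847}{-30037 - 112} = - \frac{86548}{-30149} = \left(-86548\right) \left(- \frac{1}{30149}\right) = \frac{12364}{4307}$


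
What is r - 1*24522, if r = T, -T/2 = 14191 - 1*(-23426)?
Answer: -99756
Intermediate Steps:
T = -75234 (T = -2*(14191 - 1*(-23426)) = -2*(14191 + 23426) = -2*37617 = -75234)
r = -75234
r - 1*24522 = -75234 - 1*24522 = -75234 - 24522 = -99756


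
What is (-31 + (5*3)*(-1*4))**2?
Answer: 8281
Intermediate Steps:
(-31 + (5*3)*(-1*4))**2 = (-31 + 15*(-4))**2 = (-31 - 60)**2 = (-91)**2 = 8281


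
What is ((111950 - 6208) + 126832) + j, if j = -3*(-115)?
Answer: 232919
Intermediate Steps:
j = 345
((111950 - 6208) + 126832) + j = ((111950 - 6208) + 126832) + 345 = (105742 + 126832) + 345 = 232574 + 345 = 232919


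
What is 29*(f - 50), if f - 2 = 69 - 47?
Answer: -754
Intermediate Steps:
f = 24 (f = 2 + (69 - 47) = 2 + 22 = 24)
29*(f - 50) = 29*(24 - 50) = 29*(-26) = -754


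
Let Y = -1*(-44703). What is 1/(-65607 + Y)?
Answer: -1/20904 ≈ -4.7838e-5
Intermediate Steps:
Y = 44703
1/(-65607 + Y) = 1/(-65607 + 44703) = 1/(-20904) = -1/20904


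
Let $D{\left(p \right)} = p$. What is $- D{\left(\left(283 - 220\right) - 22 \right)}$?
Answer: $-41$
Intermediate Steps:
$- D{\left(\left(283 - 220\right) - 22 \right)} = - (\left(283 - 220\right) - 22) = - (63 - 22) = \left(-1\right) 41 = -41$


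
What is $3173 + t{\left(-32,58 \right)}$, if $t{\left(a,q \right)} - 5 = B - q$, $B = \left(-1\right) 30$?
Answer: $3090$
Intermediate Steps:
$B = -30$
$t{\left(a,q \right)} = -25 - q$ ($t{\left(a,q \right)} = 5 - \left(30 + q\right) = -25 - q$)
$3173 + t{\left(-32,58 \right)} = 3173 - 83 = 3090$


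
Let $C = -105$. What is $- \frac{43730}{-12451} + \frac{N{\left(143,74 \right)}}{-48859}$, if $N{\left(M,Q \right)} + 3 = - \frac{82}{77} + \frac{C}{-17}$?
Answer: $\frac{2796780313066}{796321522381} \approx 3.5121$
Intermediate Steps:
$N{\left(M,Q \right)} = \frac{2764}{1309}$ ($N{\left(M,Q \right)} = -3 - \left(- \frac{105}{17} + \frac{82}{77}\right) = -3 - - \frac{6691}{1309} = -3 + \left(- \frac{82}{77} + \frac{105}{17}\right) = -3 + \frac{6691}{1309} = \frac{2764}{1309}$)
$- \frac{43730}{-12451} + \frac{N{\left(143,74 \right)}}{-48859} = - \frac{43730}{-12451} + \frac{2764}{1309 \left(-48859\right)} = \left(-43730\right) \left(- \frac{1}{12451}\right) + \frac{2764}{1309} \left(- \frac{1}{48859}\right) = \frac{43730}{12451} - \frac{2764}{63956431} = \frac{2796780313066}{796321522381}$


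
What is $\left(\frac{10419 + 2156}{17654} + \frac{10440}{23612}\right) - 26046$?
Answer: $- \frac{2714174036687}{104211562} \approx -26045.0$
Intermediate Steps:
$\left(\frac{10419 + 2156}{17654} + \frac{10440}{23612}\right) - 26046 = \left(12575 \cdot \frac{1}{17654} + 10440 \cdot \frac{1}{23612}\right) - 26046 = \left(\frac{12575}{17654} + \frac{2610}{5903}\right) - 26046 = \frac{120307165}{104211562} - 26046 = - \frac{2714174036687}{104211562}$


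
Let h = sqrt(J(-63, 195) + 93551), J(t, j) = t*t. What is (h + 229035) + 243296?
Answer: 472331 + 4*sqrt(6095) ≈ 4.7264e+5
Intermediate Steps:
J(t, j) = t**2
h = 4*sqrt(6095) (h = sqrt((-63)**2 + 93551) = sqrt(3969 + 93551) = sqrt(97520) = 4*sqrt(6095) ≈ 312.28)
(h + 229035) + 243296 = (4*sqrt(6095) + 229035) + 243296 = (229035 + 4*sqrt(6095)) + 243296 = 472331 + 4*sqrt(6095)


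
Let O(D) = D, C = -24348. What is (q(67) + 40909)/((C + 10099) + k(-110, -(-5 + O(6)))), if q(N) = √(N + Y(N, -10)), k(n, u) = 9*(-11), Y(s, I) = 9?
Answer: -40909/14348 - √19/7174 ≈ -2.8518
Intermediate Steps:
k(n, u) = -99
q(N) = √(9 + N) (q(N) = √(N + 9) = √(9 + N))
(q(67) + 40909)/((C + 10099) + k(-110, -(-5 + O(6)))) = (√(9 + 67) + 40909)/((-24348 + 10099) - 99) = (√76 + 40909)/(-14249 - 99) = (2*√19 + 40909)/(-14348) = (40909 + 2*√19)*(-1/14348) = -40909/14348 - √19/7174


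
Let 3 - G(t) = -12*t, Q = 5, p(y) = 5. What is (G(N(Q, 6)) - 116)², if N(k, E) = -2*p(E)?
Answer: 54289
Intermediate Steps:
N(k, E) = -10 (N(k, E) = -2*5 = -10)
G(t) = 3 + 12*t (G(t) = 3 - (-12)*t = 3 + 12*t)
(G(N(Q, 6)) - 116)² = ((3 + 12*(-10)) - 116)² = ((3 - 120) - 116)² = (-117 - 116)² = (-233)² = 54289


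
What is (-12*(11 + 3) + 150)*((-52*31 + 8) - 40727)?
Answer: 761958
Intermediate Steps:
(-12*(11 + 3) + 150)*((-52*31 + 8) - 40727) = (-12*14 + 150)*((-1612 + 8) - 40727) = (-168 + 150)*(-1604 - 40727) = -18*(-42331) = 761958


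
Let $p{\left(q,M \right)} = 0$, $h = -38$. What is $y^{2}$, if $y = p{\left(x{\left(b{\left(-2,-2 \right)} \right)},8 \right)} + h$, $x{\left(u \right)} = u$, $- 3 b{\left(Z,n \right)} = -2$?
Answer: $1444$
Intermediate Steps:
$b{\left(Z,n \right)} = \frac{2}{3}$ ($b{\left(Z,n \right)} = \left(- \frac{1}{3}\right) \left(-2\right) = \frac{2}{3}$)
$y = -38$ ($y = 0 - 38 = -38$)
$y^{2} = \left(-38\right)^{2} = 1444$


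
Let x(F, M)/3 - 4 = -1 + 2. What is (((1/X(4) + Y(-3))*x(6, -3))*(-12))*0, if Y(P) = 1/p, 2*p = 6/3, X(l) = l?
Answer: 0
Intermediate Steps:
x(F, M) = 15 (x(F, M) = 12 + 3*(-1 + 2) = 12 + 3*1 = 12 + 3 = 15)
p = 1 (p = (6/3)/2 = (6*(⅓))/2 = (½)*2 = 1)
Y(P) = 1 (Y(P) = 1/1 = 1)
(((1/X(4) + Y(-3))*x(6, -3))*(-12))*0 = (((1/4 + 1)*15)*(-12))*0 = (((¼ + 1)*15)*(-12))*0 = (((5/4)*15)*(-12))*0 = ((75/4)*(-12))*0 = -225*0 = 0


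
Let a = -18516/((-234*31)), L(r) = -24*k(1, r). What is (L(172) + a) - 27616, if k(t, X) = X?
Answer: -38375410/1209 ≈ -31741.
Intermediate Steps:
L(r) = -24*r
a = 3086/1209 (a = -18516/(-7254) = -18516*(-1/7254) = 3086/1209 ≈ 2.5525)
(L(172) + a) - 27616 = (-24*172 + 3086/1209) - 27616 = (-4128 + 3086/1209) - 27616 = -4987666/1209 - 27616 = -38375410/1209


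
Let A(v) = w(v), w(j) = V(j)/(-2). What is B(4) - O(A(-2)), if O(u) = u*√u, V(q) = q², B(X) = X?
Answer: 4 + 2*I*√2 ≈ 4.0 + 2.8284*I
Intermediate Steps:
w(j) = -j²/2 (w(j) = j²/(-2) = j²*(-½) = -j²/2)
A(v) = -v²/2
O(u) = u^(3/2)
B(4) - O(A(-2)) = 4 - (-½*(-2)²)^(3/2) = 4 - (-½*4)^(3/2) = 4 - (-2)^(3/2) = 4 - (-2)*I*√2 = 4 + 2*I*√2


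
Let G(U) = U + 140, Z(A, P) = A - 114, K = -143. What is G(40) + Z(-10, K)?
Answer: 56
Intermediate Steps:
Z(A, P) = -114 + A
G(U) = 140 + U
G(40) + Z(-10, K) = (140 + 40) + (-114 - 10) = 180 - 124 = 56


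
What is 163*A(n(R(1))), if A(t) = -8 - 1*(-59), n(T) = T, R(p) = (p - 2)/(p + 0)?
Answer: 8313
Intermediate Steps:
R(p) = (-2 + p)/p
A(t) = 51 (A(t) = -8 + 59 = 51)
163*A(n(R(1))) = 163*51 = 8313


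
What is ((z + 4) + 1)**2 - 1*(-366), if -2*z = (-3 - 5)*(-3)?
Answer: 415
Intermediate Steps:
z = -12 (z = -(-3 - 5)*(-3)/2 = -(-4)*(-3) = -1/2*24 = -12)
((z + 4) + 1)**2 - 1*(-366) = ((-12 + 4) + 1)**2 - 1*(-366) = (-8 + 1)**2 + 366 = (-7)**2 + 366 = 49 + 366 = 415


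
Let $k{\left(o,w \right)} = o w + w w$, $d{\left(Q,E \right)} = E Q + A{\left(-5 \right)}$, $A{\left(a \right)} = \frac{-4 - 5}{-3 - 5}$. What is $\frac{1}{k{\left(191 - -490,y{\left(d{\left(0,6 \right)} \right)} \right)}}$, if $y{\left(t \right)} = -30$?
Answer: $- \frac{1}{19530} \approx -5.1203 \cdot 10^{-5}$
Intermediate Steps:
$A{\left(a \right)} = \frac{9}{8}$ ($A{\left(a \right)} = - \frac{9}{-8} = \left(-9\right) \left(- \frac{1}{8}\right) = \frac{9}{8}$)
$d{\left(Q,E \right)} = \frac{9}{8} + E Q$ ($d{\left(Q,E \right)} = E Q + \frac{9}{8} = \frac{9}{8} + E Q$)
$k{\left(o,w \right)} = w^{2} + o w$ ($k{\left(o,w \right)} = o w + w^{2} = w^{2} + o w$)
$\frac{1}{k{\left(191 - -490,y{\left(d{\left(0,6 \right)} \right)} \right)}} = \frac{1}{\left(-30\right) \left(\left(191 - -490\right) - 30\right)} = \frac{1}{\left(-30\right) \left(\left(191 + 490\right) - 30\right)} = \frac{1}{\left(-30\right) \left(681 - 30\right)} = \frac{1}{\left(-30\right) 651} = \frac{1}{-19530} = - \frac{1}{19530}$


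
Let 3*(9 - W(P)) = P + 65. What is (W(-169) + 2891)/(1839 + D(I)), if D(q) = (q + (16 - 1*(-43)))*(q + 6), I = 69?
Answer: 284/1107 ≈ 0.25655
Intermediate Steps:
W(P) = -38/3 - P/3 (W(P) = 9 - (P + 65)/3 = 9 - (65 + P)/3 = 9 + (-65/3 - P/3) = -38/3 - P/3)
D(q) = (6 + q)*(59 + q) (D(q) = (q + (16 + 43))*(6 + q) = (q + 59)*(6 + q) = (59 + q)*(6 + q) = (6 + q)*(59 + q))
(W(-169) + 2891)/(1839 + D(I)) = ((-38/3 - 1/3*(-169)) + 2891)/(1839 + (354 + 69**2 + 65*69)) = ((-38/3 + 169/3) + 2891)/(1839 + (354 + 4761 + 4485)) = (131/3 + 2891)/(1839 + 9600) = (8804/3)/11439 = (8804/3)*(1/11439) = 284/1107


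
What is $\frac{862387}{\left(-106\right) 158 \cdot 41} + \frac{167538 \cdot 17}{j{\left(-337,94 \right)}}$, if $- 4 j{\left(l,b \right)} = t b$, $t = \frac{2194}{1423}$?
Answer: $- \frac{2783049274853677}{35403915412} \approx -78609.0$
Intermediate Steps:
$t = \frac{2194}{1423}$ ($t = 2194 \cdot \frac{1}{1423} = \frac{2194}{1423} \approx 1.5418$)
$j{\left(l,b \right)} = - \frac{1097 b}{2846}$ ($j{\left(l,b \right)} = - \frac{\frac{2194}{1423} b}{4} = - \frac{1097 b}{2846}$)
$\frac{862387}{\left(-106\right) 158 \cdot 41} + \frac{167538 \cdot 17}{j{\left(-337,94 \right)}} = \frac{862387}{\left(-106\right) 158 \cdot 41} + \frac{167538 \cdot 17}{\left(- \frac{1097}{2846}\right) 94} = \frac{862387}{\left(-16748\right) 41} + \frac{2848146}{- \frac{51559}{1423}} = \frac{862387}{-686668} + 2848146 \left(- \frac{1423}{51559}\right) = 862387 \left(- \frac{1}{686668}\right) - \frac{4052911758}{51559} = - \frac{862387}{686668} - \frac{4052911758}{51559} = - \frac{2783049274853677}{35403915412}$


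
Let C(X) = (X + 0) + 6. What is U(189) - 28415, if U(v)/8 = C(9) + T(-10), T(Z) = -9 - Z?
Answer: -28287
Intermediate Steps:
C(X) = 6 + X (C(X) = X + 6 = 6 + X)
U(v) = 128 (U(v) = 8*((6 + 9) + (-9 - 1*(-10))) = 8*(15 + (-9 + 10)) = 8*(15 + 1) = 8*16 = 128)
U(189) - 28415 = 128 - 28415 = -28287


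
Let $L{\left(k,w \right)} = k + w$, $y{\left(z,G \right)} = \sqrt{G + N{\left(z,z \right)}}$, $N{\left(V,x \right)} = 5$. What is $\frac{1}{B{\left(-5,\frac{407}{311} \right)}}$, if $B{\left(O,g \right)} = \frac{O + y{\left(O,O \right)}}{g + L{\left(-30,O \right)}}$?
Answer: $\frac{10478}{1555} \approx 6.7383$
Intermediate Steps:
$y{\left(z,G \right)} = \sqrt{5 + G}$ ($y{\left(z,G \right)} = \sqrt{G + 5} = \sqrt{5 + G}$)
$B{\left(O,g \right)} = \frac{O + \sqrt{5 + O}}{-30 + O + g}$ ($B{\left(O,g \right)} = \frac{O + \sqrt{5 + O}}{g + \left(-30 + O\right)} = \frac{O + \sqrt{5 + O}}{-30 + O + g}$)
$\frac{1}{B{\left(-5,\frac{407}{311} \right)}} = \frac{1}{\frac{1}{-30 - 5 + \frac{407}{311}} \left(-5 + \sqrt{5 - 5}\right)} = \frac{1}{\frac{1}{-30 - 5 + 407 \cdot \frac{1}{311}} \left(-5 + \sqrt{0}\right)} = \frac{1}{\frac{1}{-30 - 5 + \frac{407}{311}} \left(-5 + 0\right)} = \frac{1}{\frac{1}{- \frac{10478}{311}} \left(-5\right)} = \frac{1}{\left(- \frac{311}{10478}\right) \left(-5\right)} = \frac{1}{\frac{1555}{10478}} = \frac{10478}{1555}$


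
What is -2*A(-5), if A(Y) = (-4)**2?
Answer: -32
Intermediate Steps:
A(Y) = 16
-2*A(-5) = -2*16 = -32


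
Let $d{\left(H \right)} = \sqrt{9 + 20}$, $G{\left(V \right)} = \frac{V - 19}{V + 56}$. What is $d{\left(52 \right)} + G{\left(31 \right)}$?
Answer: $\frac{4}{29} + \sqrt{29} \approx 5.5231$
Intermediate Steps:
$G{\left(V \right)} = \frac{-19 + V}{56 + V}$
$d{\left(H \right)} = \sqrt{29}$
$d{\left(52 \right)} + G{\left(31 \right)} = \sqrt{29} + \frac{-19 + 31}{56 + 31} = \sqrt{29} + \frac{1}{87} \cdot 12 = \sqrt{29} + \frac{4}{29} = \frac{4}{29} + \sqrt{29}$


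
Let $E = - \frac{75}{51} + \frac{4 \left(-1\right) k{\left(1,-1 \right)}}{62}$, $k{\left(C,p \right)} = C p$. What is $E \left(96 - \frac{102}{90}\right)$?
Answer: $- \frac{351481}{2635} \approx -133.39$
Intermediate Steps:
$E = - \frac{741}{527}$ ($E = - \frac{75}{51} + \frac{4 \left(-1\right) 1 \left(-1\right)}{62} = \left(-75\right) \frac{1}{51} + \left(-4\right) \left(-1\right) \frac{1}{62} = - \frac{25}{17} + 4 \cdot \frac{1}{62} = - \frac{25}{17} + \frac{2}{31} = - \frac{741}{527} \approx -1.4061$)
$E \left(96 - \frac{102}{90}\right) = - \frac{741 \left(96 - \frac{102}{90}\right)}{527} = - \frac{741 \left(96 - \frac{17}{15}\right)}{527} = \left(- \frac{741}{527}\right) \frac{1423}{15} = - \frac{351481}{2635}$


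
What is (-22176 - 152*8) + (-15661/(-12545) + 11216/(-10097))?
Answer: -2962973881683/126666865 ≈ -23392.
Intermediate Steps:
(-22176 - 152*8) + (-15661/(-12545) + 11216/(-10097)) = (-22176 - 1216) + (-15661*(-1/12545) + 11216*(-1/10097)) = -23392 + (15661/12545 - 11216/10097) = -23392 + 17424397/126666865 = -2962973881683/126666865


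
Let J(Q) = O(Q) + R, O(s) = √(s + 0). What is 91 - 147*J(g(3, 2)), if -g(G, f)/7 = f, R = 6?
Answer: -791 - 147*I*√14 ≈ -791.0 - 550.02*I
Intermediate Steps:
O(s) = √s
g(G, f) = -7*f
J(Q) = 6 + √Q (J(Q) = √Q + 6 = 6 + √Q)
91 - 147*J(g(3, 2)) = 91 - 147*(6 + √(-7*2)) = 91 - 147*(6 + √(-14)) = 91 - 147*(6 + I*√14) = 91 + (-882 - 147*I*√14) = -791 - 147*I*√14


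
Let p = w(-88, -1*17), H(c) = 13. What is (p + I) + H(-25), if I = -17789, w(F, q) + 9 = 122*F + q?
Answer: -28538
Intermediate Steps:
w(F, q) = -9 + q + 122*F (w(F, q) = -9 + (122*F + q) = -9 + (q + 122*F) = -9 + q + 122*F)
p = -10762 (p = -9 - 1*17 + 122*(-88) = -9 - 17 - 10736 = -10762)
(p + I) + H(-25) = (-10762 - 17789) + 13 = -28551 + 13 = -28538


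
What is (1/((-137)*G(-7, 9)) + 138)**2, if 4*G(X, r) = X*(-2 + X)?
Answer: 1418657273476/74494161 ≈ 19044.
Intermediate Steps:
G(X, r) = X*(-2 + X)/4 (G(X, r) = (X*(-2 + X))/4 = X*(-2 + X)/4)
(1/((-137)*G(-7, 9)) + 138)**2 = (1/((-137)*(((1/4)*(-7)*(-2 - 7)))) + 138)**2 = (-1/(137*((1/4)*(-7)*(-9))) + 138)**2 = (-1/(137*63/4) + 138)**2 = (-1/137*4/63 + 138)**2 = (-4/8631 + 138)**2 = (1191074/8631)**2 = 1418657273476/74494161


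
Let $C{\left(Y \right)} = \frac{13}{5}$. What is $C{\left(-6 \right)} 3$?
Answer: $\frac{39}{5} \approx 7.8$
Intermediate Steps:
$C{\left(Y \right)} = \frac{13}{5}$ ($C{\left(Y \right)} = 13 \cdot \frac{1}{5} = \frac{13}{5}$)
$C{\left(-6 \right)} 3 = \frac{13}{5} \cdot 3 = \frac{39}{5}$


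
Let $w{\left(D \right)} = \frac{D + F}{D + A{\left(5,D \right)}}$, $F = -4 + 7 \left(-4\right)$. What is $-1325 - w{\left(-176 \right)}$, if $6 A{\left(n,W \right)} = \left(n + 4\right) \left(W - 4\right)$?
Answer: $- \frac{295579}{223} \approx -1325.5$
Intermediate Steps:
$A{\left(n,W \right)} = \frac{\left(-4 + W\right) \left(4 + n\right)}{6}$ ($A{\left(n,W \right)} = \frac{\left(n + 4\right) \left(W - 4\right)}{6} = \frac{\left(4 + n\right) \left(-4 + W\right)}{6} = \frac{\left(-4 + W\right) \left(4 + n\right)}{6}$)
$F = -32$ ($F = -4 - 28 = -32$)
$w{\left(D \right)} = \frac{-32 + D}{-6 + \frac{5 D}{2}}$ ($w{\left(D \right)} = \frac{D - 32}{D + \left(- \frac{8}{3} - \frac{10}{3} + \frac{2 D}{3} + \frac{1}{6} D 5\right)} = \frac{-32 + D}{D + \left(- \frac{8}{3} - \frac{10}{3} + \frac{2 D}{3} + \frac{5 D}{6}\right)} = \frac{-32 + D}{D + \left(-6 + \frac{3 D}{2}\right)} = \frac{-32 + D}{-6 + \frac{5 D}{2}}$)
$-1325 - w{\left(-176 \right)} = -1325 - \frac{2 \left(-32 - 176\right)}{-12 + 5 \left(-176\right)} = -1325 - 2 \frac{1}{-12 - 880} \left(-208\right) = -1325 - 2 \frac{1}{-892} \left(-208\right) = -1325 - 2 \left(- \frac{1}{892}\right) \left(-208\right) = -1325 - \frac{104}{223} = - \frac{295579}{223}$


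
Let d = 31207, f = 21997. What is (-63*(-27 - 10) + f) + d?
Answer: 55535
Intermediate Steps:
(-63*(-27 - 10) + f) + d = (-63*(-27 - 10) + 21997) + 31207 = (-63*(-37) + 21997) + 31207 = (2331 + 21997) + 31207 = 24328 + 31207 = 55535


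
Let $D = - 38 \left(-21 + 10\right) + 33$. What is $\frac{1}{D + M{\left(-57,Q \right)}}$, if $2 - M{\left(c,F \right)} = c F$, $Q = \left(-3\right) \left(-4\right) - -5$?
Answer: $\frac{1}{1422} \approx 0.00070324$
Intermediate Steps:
$Q = 17$ ($Q = 12 + 5 = 17$)
$M{\left(c,F \right)} = 2 - F c$ ($M{\left(c,F \right)} = 2 - c F = 2 - F c$)
$D = 451$ ($D = \left(-38\right) \left(-11\right) + 33 = 418 + 33 = 451$)
$\frac{1}{D + M{\left(-57,Q \right)}} = \frac{1}{451 - \left(-2 + 17 \left(-57\right)\right)} = \frac{1}{451 + \left(2 + 969\right)} = \frac{1}{451 + 971} = \frac{1}{1422}$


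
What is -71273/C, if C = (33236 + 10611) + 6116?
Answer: -71273/49963 ≈ -1.4265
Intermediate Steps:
C = 49963 (C = 43847 + 6116 = 49963)
-71273/C = -71273/49963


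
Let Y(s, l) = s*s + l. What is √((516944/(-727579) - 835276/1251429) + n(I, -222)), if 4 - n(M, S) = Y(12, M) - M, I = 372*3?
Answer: 2*I*√29301810125048559356251830/910513460391 ≈ 11.89*I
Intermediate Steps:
Y(s, l) = l + s² (Y(s, l) = s² + l = l + s²)
I = 1116
n(M, S) = -140 (n(M, S) = 4 - ((M + 12²) - M) = 4 - ((M + 144) - M) = 4 - ((144 + M) - M) = 4 - 1*144 = 4 - 144 = -140)
√((516944/(-727579) - 835276/1251429) + n(I, -222)) = √((516944/(-727579) - 835276/1251429) - 140) = √((516944*(-1/727579) - 835276*1/1251429) - 140) = √((-516944/727579 - 835276/1251429) - 140) = √(-1254647989780/910513460391 - 140) = √(-128726532444520/910513460391) = 2*I*√29301810125048559356251830/910513460391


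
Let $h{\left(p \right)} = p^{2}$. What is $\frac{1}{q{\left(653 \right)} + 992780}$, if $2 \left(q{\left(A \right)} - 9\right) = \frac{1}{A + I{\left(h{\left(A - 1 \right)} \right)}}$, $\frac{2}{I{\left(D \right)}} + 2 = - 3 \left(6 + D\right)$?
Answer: $\frac{416395897}{413393266505566} \approx 1.0073 \cdot 10^{-6}$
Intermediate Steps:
$I{\left(D \right)} = \frac{2}{-20 - 3 D}$ ($I{\left(D \right)} = \frac{2}{-2 - 3 \left(6 + D\right)} = \frac{2}{-2 - \left(18 + 3 D\right)} = \frac{2}{-20 - 3 D}$)
$q{\left(A \right)} = 9 + \frac{1}{2 \left(A - \frac{2}{20 + 3 \left(-1 + A\right)^{2}}\right)}$ ($q{\left(A \right)} = 9 + \frac{1}{2 \left(A - \frac{2}{20 + 3 \left(A - 1\right)^{2}}\right)} = 9 + \frac{1}{2 \left(A - \frac{2}{20 + 3 \left(-1 + A\right)^{2}}\right)}$)
$\frac{1}{q{\left(653 \right)} + 992780} = \frac{1}{\frac{-36 + \left(1 + 18 \cdot 653\right) \left(20 + 3 \left(-1 + 653\right)^{2}\right)}{2 \left(-2 + 653 \left(20 + 3 \left(-1 + 653\right)^{2}\right)\right)} + 992780} = \frac{1}{\frac{-36 + \left(1 + 11754\right) \left(20 + 3 \cdot 652^{2}\right)}{2 \left(-2 + 653 \left(20 + 3 \cdot 652^{2}\right)\right)} + 992780} = \frac{1}{\frac{-36 + 11755 \left(20 + 3 \cdot 425104\right)}{2 \left(-2 + 653 \left(20 + 3 \cdot 425104\right)\right)} + 992780} = \frac{1}{\frac{-36 + 11755 \left(20 + 1275312\right)}{2 \left(-2 + 653 \left(20 + 1275312\right)\right)} + 992780} = \frac{1}{\frac{-36 + 11755 \cdot 1275332}{2 \left(-2 + 653 \cdot 1275332\right)} + 992780} = \frac{1}{\frac{-36 + 14991527660}{2 \left(-2 + 832791796\right)} + 992780} = \frac{1}{\frac{1}{2} \cdot \frac{1}{832791794} \cdot 14991527624 + 992780} = \frac{1}{\frac{3747881906}{416395897} + 992780} = \frac{1}{\frac{413393266505566}{416395897}} = \frac{416395897}{413393266505566}$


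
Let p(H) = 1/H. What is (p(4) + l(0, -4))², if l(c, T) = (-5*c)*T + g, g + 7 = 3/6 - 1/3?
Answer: 6241/144 ≈ 43.340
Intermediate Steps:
p(H) = 1/H
g = -41/6 (g = -7 + (3/6 - 1/3) = -7 + (3*(⅙) - 1*⅓) = -7 + (½ - ⅓) = -7 + ⅙ = -41/6 ≈ -6.8333)
l(c, T) = -41/6 - 5*T*c (l(c, T) = (-5*c)*T - 41/6 = -5*T*c - 41/6 = -41/6 - 5*T*c)
(p(4) + l(0, -4))² = (1/4 + (-41/6 - 5*(-4)*0))² = (¼ + (-41/6 + 0))² = (¼ - 41/6)² = (-79/12)² = 6241/144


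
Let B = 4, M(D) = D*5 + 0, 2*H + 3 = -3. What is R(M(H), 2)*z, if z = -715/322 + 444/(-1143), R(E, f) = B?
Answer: -640142/61341 ≈ -10.436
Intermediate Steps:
H = -3 (H = -3/2 + (1/2)*(-3) = -3/2 - 3/2 = -3)
M(D) = 5*D (M(D) = 5*D + 0 = 5*D)
R(E, f) = 4
z = -320071/122682 (z = -715*1/322 + 444*(-1/1143) = -715/322 - 148/381 = -320071/122682 ≈ -2.6089)
R(M(H), 2)*z = 4*(-320071/122682) = -640142/61341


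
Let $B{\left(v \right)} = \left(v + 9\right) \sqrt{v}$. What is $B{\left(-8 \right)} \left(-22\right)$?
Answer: $- 44 i \sqrt{2} \approx - 62.225 i$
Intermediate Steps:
$B{\left(v \right)} = \sqrt{v} \left(9 + v\right)$ ($B{\left(v \right)} = \left(9 + v\right) \sqrt{v} = \sqrt{v} \left(9 + v\right)$)
$B{\left(-8 \right)} \left(-22\right) = \sqrt{-8} \left(9 - 8\right) \left(-22\right) = 2 i \sqrt{2} \cdot 1 \left(-22\right) = 2 i \sqrt{2} \left(-22\right) = - 44 i \sqrt{2}$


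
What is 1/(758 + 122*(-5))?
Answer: 1/148 ≈ 0.0067568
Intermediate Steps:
1/(758 + 122*(-5)) = 1/(758 - 610) = 1/148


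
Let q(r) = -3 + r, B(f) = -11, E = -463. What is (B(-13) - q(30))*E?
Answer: 17594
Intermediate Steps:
(B(-13) - q(30))*E = (-11 - (-3 + 30))*(-463) = (-11 - 1*27)*(-463) = (-11 - 27)*(-463) = -38*(-463) = 17594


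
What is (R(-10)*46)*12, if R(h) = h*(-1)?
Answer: 5520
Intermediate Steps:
R(h) = -h
(R(-10)*46)*12 = (-1*(-10)*46)*12 = (10*46)*12 = 460*12 = 5520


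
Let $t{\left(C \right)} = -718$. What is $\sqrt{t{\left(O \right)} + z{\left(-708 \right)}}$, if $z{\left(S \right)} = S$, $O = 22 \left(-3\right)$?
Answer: $i \sqrt{1426} \approx 37.762 i$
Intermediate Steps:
$O = -66$
$\sqrt{t{\left(O \right)} + z{\left(-708 \right)}} = \sqrt{-718 - 708} = \sqrt{-1426} = i \sqrt{1426}$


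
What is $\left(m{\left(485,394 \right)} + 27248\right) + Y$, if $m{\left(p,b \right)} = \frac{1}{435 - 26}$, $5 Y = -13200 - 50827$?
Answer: $\frac{29535122}{2045} \approx 14443.0$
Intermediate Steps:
$Y = - \frac{64027}{5}$ ($Y = \frac{-13200 - 50827}{5} = \frac{1}{5} \left(-64027\right) = - \frac{64027}{5} \approx -12805.0$)
$m{\left(p,b \right)} = \frac{1}{409}$
$\left(m{\left(485,394 \right)} + 27248\right) + Y = \left(\frac{1}{409} + 27248\right) - \frac{64027}{5} = \frac{11144433}{409} - \frac{64027}{5} = \frac{29535122}{2045}$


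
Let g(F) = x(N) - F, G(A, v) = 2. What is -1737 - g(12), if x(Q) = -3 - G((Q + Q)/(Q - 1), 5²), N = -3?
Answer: -1720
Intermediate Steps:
x(Q) = -5 (x(Q) = -3 - 1*2 = -3 - 2 = -5)
g(F) = -5 - F
-1737 - g(12) = -1737 - (-5 - 1*12) = -1737 - (-5 - 12) = -1737 - 1*(-17) = -1737 + 17 = -1720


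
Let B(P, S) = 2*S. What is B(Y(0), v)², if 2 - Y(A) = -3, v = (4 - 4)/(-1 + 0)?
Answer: 0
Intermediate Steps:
v = 0 (v = 0/(-1) = 0*(-1) = 0)
Y(A) = 5 (Y(A) = 2 - 1*(-3) = 2 + 3 = 5)
B(Y(0), v)² = (2*0)² = 0² = 0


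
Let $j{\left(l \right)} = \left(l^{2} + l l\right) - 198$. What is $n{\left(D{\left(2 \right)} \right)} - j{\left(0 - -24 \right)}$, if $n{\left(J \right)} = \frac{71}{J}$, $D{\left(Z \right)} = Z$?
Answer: $- \frac{1837}{2} \approx -918.5$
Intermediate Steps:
$j{\left(l \right)} = -198 + 2 l^{2}$ ($j{\left(l \right)} = \left(l^{2} + l^{2}\right) - 198 = 2 l^{2} - 198 = -198 + 2 l^{2}$)
$n{\left(D{\left(2 \right)} \right)} - j{\left(0 - -24 \right)} = \frac{71}{2} - \left(-198 + 2 \left(0 - -24\right)^{2}\right) = 71 \cdot \frac{1}{2} - \left(-198 + 2 \left(0 + 24\right)^{2}\right) = \frac{71}{2} - \left(-198 + 2 \cdot 24^{2}\right) = \frac{71}{2} - \left(-198 + 2 \cdot 576\right) = \frac{71}{2} - \left(-198 + 1152\right) = \frac{71}{2} - 954 = - \frac{1837}{2}$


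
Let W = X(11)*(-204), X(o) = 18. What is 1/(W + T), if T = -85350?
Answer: -1/89022 ≈ -1.1233e-5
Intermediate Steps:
W = -3672 (W = 18*(-204) = -3672)
1/(W + T) = 1/(-3672 - 85350) = 1/(-89022) = -1/89022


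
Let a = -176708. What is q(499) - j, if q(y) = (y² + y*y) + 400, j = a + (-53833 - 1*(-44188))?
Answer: 684755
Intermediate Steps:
j = -186353 (j = -176708 + (-53833 - 1*(-44188)) = -176708 + (-53833 + 44188) = -176708 - 9645 = -186353)
q(y) = 400 + 2*y² (q(y) = (y² + y²) + 400 = 2*y² + 400 = 400 + 2*y²)
q(499) - j = (400 + 2*499²) - 1*(-186353) = (400 + 2*249001) + 186353 = (400 + 498002) + 186353 = 498402 + 186353 = 684755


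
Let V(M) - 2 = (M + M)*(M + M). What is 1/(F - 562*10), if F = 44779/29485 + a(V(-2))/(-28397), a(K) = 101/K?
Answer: -15071139810/84676920103451 ≈ -0.00017798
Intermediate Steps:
V(M) = 2 + 4*M² (V(M) = 2 + (M + M)*(M + M) = 2 + (2*M)*(2*M) = 2 + 4*M²)
F = 22885628749/15071139810 (F = 44779/29485 + (101/(2 + 4*(-2)²))/(-28397) = 44779*(1/29485) + (101/(2 + 4*4))*(-1/28397) = 44779/29485 + (101/(2 + 16))*(-1/28397) = 44779/29485 + (101/18)*(-1/28397) = 44779/29485 - 101/511146 = 22885628749/15071139810 ≈ 1.5185)
1/(F - 562*10) = 1/(22885628749/15071139810 - 562*10) = 1/(22885628749/15071139810 - 5620) = 1/(-84676920103451/15071139810) = -15071139810/84676920103451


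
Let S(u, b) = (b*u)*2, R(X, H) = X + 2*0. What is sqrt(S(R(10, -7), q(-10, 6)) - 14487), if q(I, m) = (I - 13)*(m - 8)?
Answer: I*sqrt(13567) ≈ 116.48*I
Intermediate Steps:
q(I, m) = (-13 + I)*(-8 + m)
R(X, H) = X (R(X, H) = X + 0 = X)
S(u, b) = 2*b*u
sqrt(S(R(10, -7), q(-10, 6)) - 14487) = sqrt(2*(104 - 13*6 - 8*(-10) - 10*6)*10 - 14487) = sqrt(2*(104 - 78 + 80 - 60)*10 - 14487) = sqrt(2*46*10 - 14487) = sqrt(920 - 14487) = sqrt(-13567) = I*sqrt(13567)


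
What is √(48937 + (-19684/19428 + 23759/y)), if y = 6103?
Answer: √43001721825949256817/29642271 ≈ 221.22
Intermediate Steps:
√(48937 + (-19684/19428 + 23759/y)) = √(48937 + (-19684/19428 + 23759/6103)) = √(48937 + (-19684*1/19428 + 23759*(1/6103))) = √(48937 + (-4921/4857 + 23759/6103)) = √(48937 + 85364600/29642271) = √(1450689180527/29642271) = √43001721825949256817/29642271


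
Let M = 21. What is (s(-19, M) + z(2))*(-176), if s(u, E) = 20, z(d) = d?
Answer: -3872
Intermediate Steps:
(s(-19, M) + z(2))*(-176) = (20 + 2)*(-176) = 22*(-176) = -3872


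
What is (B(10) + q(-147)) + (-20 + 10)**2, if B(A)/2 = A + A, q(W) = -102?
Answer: 38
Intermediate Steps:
B(A) = 4*A (B(A) = 2*(A + A) = 2*(2*A) = 4*A)
(B(10) + q(-147)) + (-20 + 10)**2 = (4*10 - 102) + (-20 + 10)**2 = (40 - 102) + (-10)**2 = -62 + 100 = 38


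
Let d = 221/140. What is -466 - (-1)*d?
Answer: -65019/140 ≈ -464.42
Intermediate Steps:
d = 221/140 (d = 221*(1/140) = 221/140 ≈ 1.5786)
-466 - (-1)*d = -466 - (-1)*221/140 = -466 - 1*(-221/140) = -466 + 221/140 = -65019/140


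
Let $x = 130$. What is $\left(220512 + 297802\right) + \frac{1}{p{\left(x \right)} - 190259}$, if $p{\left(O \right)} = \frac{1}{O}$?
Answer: $\frac{12819806913936}{24733669} \approx 5.1831 \cdot 10^{5}$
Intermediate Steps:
$\left(220512 + 297802\right) + \frac{1}{p{\left(x \right)} - 190259} = \left(220512 + 297802\right) + \frac{1}{\frac{1}{130} - 190259} = 518314 + \frac{1}{\frac{1}{130} - 190259} = 518314 + \frac{1}{- \frac{24733669}{130}} = 518314 - \frac{130}{24733669} = \frac{12819806913936}{24733669}$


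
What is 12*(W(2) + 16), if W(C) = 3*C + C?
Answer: 288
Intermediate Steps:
W(C) = 4*C
12*(W(2) + 16) = 12*(4*2 + 16) = 12*(8 + 16) = 12*24 = 288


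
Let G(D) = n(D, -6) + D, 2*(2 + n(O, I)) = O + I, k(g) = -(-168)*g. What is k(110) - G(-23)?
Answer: 37039/2 ≈ 18520.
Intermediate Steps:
k(g) = 168*g
n(O, I) = -2 + I/2 + O/2 (n(O, I) = -2 + (O + I)/2 = -2 + (I + O)/2 = -2 + (I/2 + O/2) = -2 + I/2 + O/2)
G(D) = -5 + 3*D/2 (G(D) = (-2 + (1/2)*(-6) + D/2) + D = (-2 - 3 + D/2) + D = (-5 + D/2) + D = -5 + 3*D/2)
k(110) - G(-23) = 168*110 - (-5 + (3/2)*(-23)) = 18480 - (-5 - 69/2) = 18480 - 1*(-79/2) = 18480 + 79/2 = 37039/2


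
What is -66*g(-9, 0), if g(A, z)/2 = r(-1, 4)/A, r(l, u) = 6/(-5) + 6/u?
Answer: 22/5 ≈ 4.4000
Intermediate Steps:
r(l, u) = -6/5 + 6/u (r(l, u) = 6*(-⅕) + 6/u = -6/5 + 6/u)
g(A, z) = 3/(5*A) (g(A, z) = 2*((-6/5 + 6/4)/A) = 2*((-6/5 + 6*(¼))/A) = 2*((-6/5 + 3/2)/A) = 2*(3/(10*A)) = 3/(5*A))
-66*g(-9, 0) = -198/(5*(-9)) = -198*(-1)/(5*9) = -66*(-1/15) = 22/5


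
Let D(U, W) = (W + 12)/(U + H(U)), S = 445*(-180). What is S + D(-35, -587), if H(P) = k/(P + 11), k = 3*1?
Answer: -22503500/281 ≈ -80084.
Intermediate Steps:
k = 3
S = -80100
H(P) = 3/(11 + P) (H(P) = 3/(P + 11) = 3/(11 + P))
D(U, W) = (12 + W)/(U + 3/(11 + U)) (D(U, W) = (W + 12)/(U + 3/(11 + U)) = (12 + W)/(U + 3/(11 + U)))
S + D(-35, -587) = -80100 + (11 - 35)*(12 - 587)/(3 - 35*(11 - 35)) = -80100 - 24*(-575)/(3 - 35*(-24)) = -80100 - 24*(-575)/(3 + 840) = -80100 - 24*(-575)/843 = -80100 + (1/843)*(-24)*(-575) = -80100 + 4600/281 = -22503500/281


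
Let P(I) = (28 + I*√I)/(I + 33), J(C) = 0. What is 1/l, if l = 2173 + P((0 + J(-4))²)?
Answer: 33/71737 ≈ 0.00046001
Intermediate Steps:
P(I) = (28 + I^(3/2))/(33 + I)
l = 71737/33 (l = 2173 + (28 + ((0 + 0)²)^(3/2))/(33 + (0 + 0)²) = 2173 + (28 + (0²)^(3/2))/(33 + 0²) = 2173 + (28 + 0^(3/2))/(33 + 0) = 2173 + (28 + 0)/33 = 2173 + (1/33)*28 = 2173 + 28/33 = 71737/33 ≈ 2173.8)
1/l = 1/(71737/33) = 33/71737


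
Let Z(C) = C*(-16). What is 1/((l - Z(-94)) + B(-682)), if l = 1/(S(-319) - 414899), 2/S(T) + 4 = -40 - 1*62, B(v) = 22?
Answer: -21989648/32588658389 ≈ -0.00067476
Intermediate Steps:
Z(C) = -16*C
S(T) = -1/53 (S(T) = 2/(-4 + (-40 - 1*62)) = 2/(-4 + (-40 - 62)) = 2/(-4 - 102) = 2/(-106) = 2*(-1/106) = -1/53)
l = -53/21989648 (l = 1/(-1/53 - 414899) = 1/(-21989648/53) = -53/21989648 ≈ -2.4102e-6)
1/((l - Z(-94)) + B(-682)) = 1/((-53/21989648 - (-16)*(-94)) + 22) = 1/((-53/21989648 - 1*1504) + 22) = 1/((-53/21989648 - 1504) + 22) = 1/(-33072430645/21989648 + 22) = 1/(-32588658389/21989648) = -21989648/32588658389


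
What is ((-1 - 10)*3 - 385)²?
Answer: 174724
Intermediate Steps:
((-1 - 10)*3 - 385)² = (-11*3 - 385)² = (-33 - 385)² = (-418)² = 174724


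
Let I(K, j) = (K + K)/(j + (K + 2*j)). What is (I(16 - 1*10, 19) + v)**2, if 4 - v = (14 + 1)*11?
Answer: 11404129/441 ≈ 25860.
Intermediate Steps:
v = -161 (v = 4 - (14 + 1)*11 = 4 - 15*11 = 4 - 1*165 = 4 - 165 = -161)
I(K, j) = 2*K/(K + 3*j) (I(K, j) = (2*K)/(K + 3*j) = 2*K/(K + 3*j))
(I(16 - 1*10, 19) + v)**2 = (2*(16 - 1*10)/((16 - 1*10) + 3*19) - 161)**2 = (2*(16 - 10)/((16 - 10) + 57) - 161)**2 = (2*6/(6 + 57) - 161)**2 = (2*6/63 - 161)**2 = (2*6*(1/63) - 161)**2 = (4/21 - 161)**2 = (-3377/21)**2 = 11404129/441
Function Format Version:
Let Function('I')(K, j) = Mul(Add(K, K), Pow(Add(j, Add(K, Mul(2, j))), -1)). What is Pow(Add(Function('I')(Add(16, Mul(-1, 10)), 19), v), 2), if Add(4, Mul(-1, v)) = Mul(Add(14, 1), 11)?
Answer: Rational(11404129, 441) ≈ 25860.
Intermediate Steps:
v = -161 (v = Add(4, Mul(-1, Mul(Add(14, 1), 11))) = Add(4, Mul(-1, Mul(15, 11))) = Add(4, Mul(-1, 165)) = Add(4, -165) = -161)
Function('I')(K, j) = Mul(2, K, Pow(Add(K, Mul(3, j)), -1)) (Function('I')(K, j) = Mul(Mul(2, K), Pow(Add(K, Mul(3, j)), -1)) = Mul(2, K, Pow(Add(K, Mul(3, j)), -1)))
Pow(Add(Function('I')(Add(16, Mul(-1, 10)), 19), v), 2) = Pow(Add(Mul(2, Add(16, Mul(-1, 10)), Pow(Add(Add(16, Mul(-1, 10)), Mul(3, 19)), -1)), -161), 2) = Pow(Add(Mul(2, Add(16, -10), Pow(Add(Add(16, -10), 57), -1)), -161), 2) = Pow(Add(Mul(2, 6, Pow(Add(6, 57), -1)), -161), 2) = Pow(Add(Mul(2, 6, Pow(63, -1)), -161), 2) = Pow(Add(Mul(2, 6, Rational(1, 63)), -161), 2) = Pow(Add(Rational(4, 21), -161), 2) = Pow(Rational(-3377, 21), 2) = Rational(11404129, 441)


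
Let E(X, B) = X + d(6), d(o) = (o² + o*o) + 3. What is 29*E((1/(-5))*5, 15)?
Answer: 2146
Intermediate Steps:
d(o) = 3 + 2*o² (d(o) = (o² + o²) + 3 = 2*o² + 3 = 3 + 2*o²)
E(X, B) = 75 + X (E(X, B) = X + (3 + 2*6²) = X + (3 + 2*36) = X + (3 + 72) = X + 75 = 75 + X)
29*E((1/(-5))*5, 15) = 29*(75 + (1/(-5))*5) = 29*(75 + (1*(-⅕))*5) = 29*(75 - ⅕*5) = 29*(75 - 1) = 29*74 = 2146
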